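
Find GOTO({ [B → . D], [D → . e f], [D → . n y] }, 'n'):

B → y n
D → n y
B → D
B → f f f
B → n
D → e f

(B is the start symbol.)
GOTO(I, 'n') = CLOSURE({ [A → αX.β] : [A → α.Xβ] ∈ I, X = 'n' })

Items with dot before 'n', with the dot advanced:
  [D → . n y] → [D → n . y]
Closure adds nothing (no advanced item has the dot before a non-terminal).

GOTO = { [D → n . y] }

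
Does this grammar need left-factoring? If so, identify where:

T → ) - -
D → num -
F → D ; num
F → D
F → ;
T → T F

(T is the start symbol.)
Yes, F has productions with common prefix 'D'

Left-factoring is needed when two productions for the same non-terminal
share a common prefix on the right-hand side.

Productions for T:
  T → ) - -
  T → T F
Productions for F:
  F → D ; num
  F → D
  F → ;

Found common prefix 'D' in productions for F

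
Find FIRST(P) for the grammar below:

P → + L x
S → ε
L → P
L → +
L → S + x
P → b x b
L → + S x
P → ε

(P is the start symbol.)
{ '+', 'b', ε }

From P → + L x:
  - '+' is a terminal: add '+' and stop
From P → b x b:
  - b is a terminal: add 'b' and stop
From P → ε:
  - ε-production, so ε ∈ FIRST(P)

Collecting: FIRST(P) = { '+', 'b', ε }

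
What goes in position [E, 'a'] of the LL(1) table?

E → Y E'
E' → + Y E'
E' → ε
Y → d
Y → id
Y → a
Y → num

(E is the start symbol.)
E → Y E'

To find M[E, 'a'], we find productions for E where 'a' is in the predict set (PREDICT(N → α) = (FIRST(α) \ {ε}) ∪ (FOLLOW(N) if α ⇒* ε)).

Relevant sets:
  FIRST(Y) = { 'a', 'd', 'id', 'num' }

E → Y E': PREDICT = { 'a', 'd', 'id', 'num' }
  'a' is in predict set, so this production goes in M[E, 'a']

M[E, 'a'] = E → Y E'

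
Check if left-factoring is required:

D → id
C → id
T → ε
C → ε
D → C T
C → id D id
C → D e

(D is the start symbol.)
Left-factoring is needed when two productions for the same non-terminal
share a common prefix on the right-hand side.

Productions for D:
  D → id
  D → C T
Productions for C:
  C → id
  C → ε
  C → id D id
  C → D e

Found common prefix 'id' in productions for C

Answer: Yes, C has productions with common prefix 'id'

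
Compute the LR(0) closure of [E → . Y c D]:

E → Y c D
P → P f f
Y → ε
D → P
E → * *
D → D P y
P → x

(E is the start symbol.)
{ [E → . Y c D], [Y → .] }

To compute CLOSURE, for each item [A → α.Bβ] where B is a non-terminal, add [B → .γ] for all productions B → γ; repeat for the newly added items until nothing changes.

Start with: [E → . Y c D]
  [E → . Y c D] has the dot before Y: add [Y → .]
No further items can be added.

CLOSURE = { [E → . Y c D], [Y → .] }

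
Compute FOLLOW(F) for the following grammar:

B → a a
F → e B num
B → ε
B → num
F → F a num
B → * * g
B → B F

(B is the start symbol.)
{ $, 'a', 'e', 'num' }

To compute FOLLOW(F), find every occurrence of F on a right-hand side N → α F β: add FIRST(β) \ {ε}, and if β is empty or nullable also add FOLLOW(N). Iterate to a fixed point.

In F → F a num: F is followed by a num, add FIRST(a num) \ {ε} = { 'a' }
In B → B F: F is at the end, add FOLLOW(B)

The FOLLOW sets referred to above (computed the same way, to a fixed point):
  FOLLOW(B) = { $, 'e', 'num' }

Taking the union: FOLLOW(F) = { $, 'a', 'e', 'num' }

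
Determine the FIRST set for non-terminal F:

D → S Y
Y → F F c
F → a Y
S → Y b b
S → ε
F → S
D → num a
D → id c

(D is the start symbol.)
{ 'a', 'c', ε }

FIRST sets of the other non-terminals involved (by the same procedure, iterated to a fixed point):
  FIRST(S) = { 'a', 'c', ε }

From F → a Y:
  - a is a terminal: add 'a' and stop
From F → S:
  - S is a non-terminal: add FIRST(S) \ {ε} = { 'a', 'c' }
    S is nullable and nothing follows, so the whole right-hand side can vanish: ε ∈ FIRST(F)

Collecting: FIRST(F) = { 'a', 'c', ε }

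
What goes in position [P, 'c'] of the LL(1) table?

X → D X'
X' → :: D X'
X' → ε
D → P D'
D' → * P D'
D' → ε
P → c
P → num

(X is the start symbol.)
P → c

To find M[P, 'c'], we find productions for P where 'c' is in the predict set (PREDICT(N → α) = (FIRST(α) \ {ε}) ∪ (FOLLOW(N) if α ⇒* ε)).

P → c: PREDICT = { 'c' }
  'c' is in predict set, so this production goes in M[P, 'c']
P → num: PREDICT = { 'num' }

M[P, 'c'] = P → c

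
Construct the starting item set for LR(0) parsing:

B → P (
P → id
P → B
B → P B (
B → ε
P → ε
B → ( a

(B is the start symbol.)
{ [B → . ( a], [B → . P (], [B → . P B (], [B → .], [B' → . B], [P → . B], [P → . id], [P → .] }

First, augment the grammar with B' → B
I₀ = CLOSURE({ [B' → . B] }):
  [B' → . B] has the dot before B: add [B → . P (], [B → . P B (], [B → .], [B → . ( a]
  [B → . P (] has the dot before P: add [P → . id], [P → . B], [P → .]
No further items can be added.

I₀ = { [B → . ( a], [B → . P (], [B → . P B (], [B → .], [B' → . B], [P → . B], [P → . id], [P → .] }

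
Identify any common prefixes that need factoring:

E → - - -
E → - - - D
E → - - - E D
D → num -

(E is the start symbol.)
Left-factoring is needed when two productions for the same non-terminal
share a common prefix on the right-hand side.

Productions for E:
  E → - - -
  E → - - - D
  E → - - - E D

Found common prefix '- - -' in productions for E

Answer: Yes, E has productions with common prefix '- - -'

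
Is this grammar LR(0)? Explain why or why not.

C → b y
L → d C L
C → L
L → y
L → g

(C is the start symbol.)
A grammar is LR(0) if no state in the canonical LR(0) collection has:
  - both a shift item (dot before a terminal) and a complete item (shift-reduce conflict), or
  - two or more complete items (reduce-reduce conflict; the accept item [C' → C .] counts as a complete item here).

Augment with C' → C and build the canonical LR(0) collection (I0 = CLOSURE({[C' → . C]}), then GOTO on every symbol after a dot until no new states appear). It has 10 states:
  I0: { [C → . L], [C → . b y], [C' → . C], [L → . d C L], [L → . g], [L → . y] }  — shift
  I1: { [C' → C .] }  — accept
  I2: { [C → L .] }  — reduce
  I3: { [C → b . y] }  — shift
  I4: { [C → . L], [C → . b y], [L → . d C L], [L → . g], [L → . y], [L → d . C L] }  — shift
  I5: { [L → g .] }  — reduce
  I6: { [L → y .] }  — reduce
  I7: { [L → . d C L], [L → . g], [L → . y], [L → d C . L] }  — shift
  I8: { [L → d C L .] }  — reduce
  I9: { [C → b y .] }  — reduce

Every state is either a pure shift/goto state or contains exactly one complete item and nothing to shift — no conflicts. The grammar is LR(0).

Answer: Yes, the grammar is LR(0)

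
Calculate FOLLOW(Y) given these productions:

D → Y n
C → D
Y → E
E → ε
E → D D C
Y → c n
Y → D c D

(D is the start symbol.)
In D → Y n: Y is followed by n, add FIRST(n) \ {ε} = { 'n' }

Taking the union: FOLLOW(Y) = { 'n' }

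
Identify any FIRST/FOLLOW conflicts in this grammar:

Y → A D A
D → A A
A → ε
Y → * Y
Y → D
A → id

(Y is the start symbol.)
Yes. A → id with FOLLOW(A) on { 'id' }

A FIRST/FOLLOW conflict occurs when a non-terminal N has a nullable alternative N → β (β ⇒* ε) and another alternative N → α with FIRST(α) ∩ FOLLOW(N) ≠ ∅: on such a lookahead the parser cannot decide between expanding α and letting N vanish via β.

Nullable non-terminals: A, D, Y.
FIRST sets used below: FIRST(A) = { 'id', ε }, FIRST(D) = { 'id', ε }

A: nullable alternative(s) A → ε; FOLLOW(A) = { $, 'id' }
  A → ε: FIRST \ {ε} = { } — this is the only nullable alternative, skip
  A → id: FIRST \ {ε} = { 'id' } — overlaps FOLLOW(A) on { 'id' }: CONFLICT
D has a nullable alternative but only one production, so nothing to check.

Y: nullable alternative(s) Y → A D A, Y → D; FOLLOW(Y) = { $ }
  Y → A D A: FIRST \ {ε} = { 'id' } — disjoint from FOLLOW(Y)
  Y → * Y: FIRST \ {ε} = { '*' } — disjoint from FOLLOW(Y)
  Y → D: FIRST \ {ε} = { 'id' } — disjoint from FOLLOW(Y)

So the grammar has 1 FIRST/FOLLOW conflict (marked CONFLICT above).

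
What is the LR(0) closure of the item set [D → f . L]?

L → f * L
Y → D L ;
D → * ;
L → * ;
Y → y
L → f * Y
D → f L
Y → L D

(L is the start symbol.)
{ [D → f . L], [L → . * ;], [L → . f * L], [L → . f * Y] }

To compute CLOSURE, for each item [A → α.Bβ] where B is a non-terminal, add [B → .γ] for all productions B → γ; repeat for the newly added items until nothing changes.

Start with: [D → f . L]
  [D → f . L] has the dot before L: add [L → . f * L], [L → . * ;], [L → . f * Y]
No further items can be added.

CLOSURE = { [D → f . L], [L → . * ;], [L → . f * L], [L → . f * Y] }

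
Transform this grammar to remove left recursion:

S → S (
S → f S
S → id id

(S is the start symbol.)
S → f S S'
S → id id S'
S' → ( S'
S' → ε

S is directly left-recursive. The standard transformation for
  A → A α₁ | ... | A α_m | β₁ | ... | β_n
is
  A  → β₁ A' | ... | β_n A'
  A' → α₁ A' | ... | α_m A' | ε

S → f S becomes S → f S S'
S → id id becomes S → id id S'
S → S ( becomes S' → ( S'
Add S' → ε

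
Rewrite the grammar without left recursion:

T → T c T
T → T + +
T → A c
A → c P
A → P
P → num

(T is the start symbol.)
T is directly left-recursive. The standard transformation for
  A → A α₁ | ... | A α_m | β₁ | ... | β_n
is
  A  → β₁ A' | ... | β_n A'
  A' → α₁ A' | ... | α_m A' | ε

T → A c becomes T → A c T'
T → T c T becomes T' → c T T'
T → T + + becomes T' → + + T'
Add T' → ε

Productions for other non-terminals are unchanged:
  A → c P
  A → P
  P → num

Resulting grammar:
T → A c T'
T' → c T T'
T' → + + T'
T' → ε
A → c P
A → P
P → num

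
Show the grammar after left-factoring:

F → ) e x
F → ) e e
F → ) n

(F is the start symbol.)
F → ) F'
F' → e F''
F'' → x
F'' → e
F' → n

Left-factoring transforms A → αβ₁ | αβ₂ into A → αA' and A' → β₁ | β₂
(α is the longest common prefix among the alternatives). Repeat until
no nonterminal has two alternatives with a common prefix.

Round 1: F has alternatives sharing prefix ')'. Introduce F': F → ) F'
  Add: F' → e x
  Add: F' → e e
  Add: F' → n

Round 2: F' has alternatives sharing prefix 'e'. Introduce F'': F' → e F''
  Add: F'' → x
  Add: F'' → e

No remaining common prefixes — done.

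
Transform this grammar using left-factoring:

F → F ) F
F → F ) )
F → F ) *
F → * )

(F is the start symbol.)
Left-factoring transforms A → αβ₁ | αβ₂ into A → αA' and A' → β₁ | β₂
(α is the longest common prefix among the alternatives). Repeat until
no nonterminal has two alternatives with a common prefix.

Round 1: F has alternatives sharing prefix 'F )'. Introduce F': F → F ) F'
  Add: F' → F
  Add: F' → )
  Add: F' → *

No remaining common prefixes — done.

Resulting grammar:
F → F ) F'
F' → F
F' → )
F' → *
F → * )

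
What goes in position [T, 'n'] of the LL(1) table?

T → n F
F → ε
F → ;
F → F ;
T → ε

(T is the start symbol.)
T → n F

To find M[T, 'n'], we find productions for T where 'n' is in the predict set (PREDICT(N → α) = (FIRST(α) \ {ε}) ∪ (FOLLOW(N) if α ⇒* ε)).

Relevant sets:
  FOLLOW(T) = { $ }

T → n F: PREDICT = { 'n' }
  'n' is in predict set, so this production goes in M[T, 'n']
T → ε: PREDICT = { $ }

M[T, 'n'] = T → n F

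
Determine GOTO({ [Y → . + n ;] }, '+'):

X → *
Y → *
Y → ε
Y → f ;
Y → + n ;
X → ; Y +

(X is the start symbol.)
{ [Y → + . n ;] }

GOTO(I, '+') = CLOSURE({ [A → αX.β] : [A → α.Xβ] ∈ I, X = '+' })

Items with dot before '+', with the dot advanced:
  [Y → . + n ;] → [Y → + . n ;]
Closure adds nothing (no advanced item has the dot before a non-terminal).

GOTO = { [Y → + . n ;] }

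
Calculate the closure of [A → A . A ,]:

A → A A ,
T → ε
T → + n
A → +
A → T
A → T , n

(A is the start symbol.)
Start with: [A → A . A ,]
  [A → A . A ,] has the dot before A: add [A → . A A ,], [A → . +], [A → . T], [A → . T , n]
  [A → . T] has the dot before T: add [T → .], [T → . + n]
No further items can be added.

CLOSURE = { [A → . +], [A → . A A ,], [A → . T , n], [A → . T], [A → A . A ,], [T → . + n], [T → .] }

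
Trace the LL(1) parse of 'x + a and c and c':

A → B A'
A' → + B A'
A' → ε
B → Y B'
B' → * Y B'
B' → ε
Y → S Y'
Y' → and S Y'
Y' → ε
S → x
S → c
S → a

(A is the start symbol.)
LL(1) parsing maintains a stack (initially the start symbol over $) and the input. At each step: if the stack top is a terminal, match it against the current input token; if it is a non-terminal N, replace it with the RHS of M[N, lookahead] (the unique production whose predict set contains the lookahead).

Stack is shown with the top on the left.

Stack             Input                Action
---------------------------------------------
A $               x + a and c and c $  output A → B A'
B A' $            x + a and c and c $  output B → Y B'
Y B' A' $         x + a and c and c $  output Y → S Y'
S Y' B' A' $      x + a and c and c $  output S → x
x Y' B' A' $      x + a and c and c $  match 'x'
Y' B' A' $        + a and c and c $    output Y' → ε
B' A' $           + a and c and c $    output B' → ε
A' $              + a and c and c $    output A' → + B A'
+ B A' $          + a and c and c $    match '+'
B A' $            a and c and c $      output B → Y B'
Y B' A' $         a and c and c $      output Y → S Y'
S Y' B' A' $      a and c and c $      output S → a
a Y' B' A' $      a and c and c $      match 'a'
Y' B' A' $        and c and c $        output Y' → and S Y'
and S Y' B' A' $  and c and c $        match 'and'
S Y' B' A' $      c and c $            output S → c
c Y' B' A' $      c and c $            match 'c'
Y' B' A' $        and c $              output Y' → and S Y'
and S Y' B' A' $  and c $              match 'and'
S Y' B' A' $      c $                  output S → c
c Y' B' A' $      c $                  match 'c'
Y' B' A' $        $                    output Y' → ε
B' A' $           $                    output B' → ε
A' $              $                    output A' → ε
$                 $                    accept

The string is accepted.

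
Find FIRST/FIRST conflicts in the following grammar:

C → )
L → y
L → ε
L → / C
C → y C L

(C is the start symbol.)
A FIRST/FIRST conflict occurs when two productions N → α and N → β for the same non-terminal have FIRST(α) ∩ FIRST(β) ≠ ∅ (with ε ∈ FIRST of a nullable right-hand side, so two nullable alternatives also conflict).

Productions for C:
  C → ): FIRST = { ')' }
  C → y C L: FIRST = { 'y' }
Productions for L:
  L → y: FIRST = { 'y' }
  L → ε: FIRST = { ε }
  L → / C: FIRST = { '/' }

All alternatives of each non-terminal have pairwise disjoint FIRST sets.

Answer: No FIRST/FIRST conflicts.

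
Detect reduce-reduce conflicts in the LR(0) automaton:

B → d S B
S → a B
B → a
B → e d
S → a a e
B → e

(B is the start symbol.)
Augment with B' → B and build the canonical LR(0) collection (I0 = CLOSURE({[B' → . B]}), then GOTO on every symbol after a dot until no new states appear). It has 12 states:
  I0: { [B → . a], [B → . d S B], [B → . e d], [B → . e], [B' → . B] }  — shift
  I1: { [B' → B .] }  — accept
  I2: { [B → a .] }  — reduce
  I3: { [B → d . S B], [S → . a B], [S → . a a e] }  — shift
  I4: { [B → e . d], [B → e .] }  — shift, reduce
  I5: { [B → e d .] }  — reduce
  I6: { [B → . a], [B → . d S B], [B → . e d], [B → . e], [B → d S . B] }  — shift
  I7: { [B → . a], [B → . d S B], [B → . e d], [B → . e], [S → a . B], [S → a . a e] }  — shift
  I8: { [S → a B .] }  — reduce
  I9: { [B → a .], [S → a a . e] }  — shift, reduce
  I10: { [S → a a e .] }  — reduce
  I11: { [B → d S B .] }  — reduce

No state contains more than one complete item.

Answer: No reduce-reduce conflicts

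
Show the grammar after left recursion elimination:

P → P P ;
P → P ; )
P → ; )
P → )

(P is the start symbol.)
P → ; ) P'
P → ) P'
P' → P ; P'
P' → ; ) P'
P' → ε

P is directly left-recursive. The standard transformation for
  A → A α₁ | ... | A α_m | β₁ | ... | β_n
is
  A  → β₁ A' | ... | β_n A'
  A' → α₁ A' | ... | α_m A' | ε

P → ; ) becomes P → ; ) P'
P → ) becomes P → ) P'
P → P P ; becomes P' → P ; P'
P → P ; ) becomes P' → ; ) P'
Add P' → ε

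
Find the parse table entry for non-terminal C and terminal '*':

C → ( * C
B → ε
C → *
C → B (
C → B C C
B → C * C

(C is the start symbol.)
C → *, C → B (, C → B C C

To find M[C, '*'], we find productions for C where '*' is in the predict set (PREDICT(N → α) = (FIRST(α) \ {ε}) ∪ (FOLLOW(N) if α ⇒* ε)).

Relevant sets:
  FIRST(B) = { '(', '*', ε }
  FIRST(C) = { '(', '*' }

C → ( * C: PREDICT = { '(' }
C → *: PREDICT = { '*' }
  '*' is in predict set, so this production goes in M[C, '*']
C → B (: PREDICT = { '(', '*' }
  '*' is in predict set, so this production goes in M[C, '*']
C → B C C: PREDICT = { '(', '*' }
  '*' is in predict set, so this production goes in M[C, '*']

M[C, '*'] = C → *, C → B (, C → B C C  (a multiply-defined cell — the grammar is not LL(1))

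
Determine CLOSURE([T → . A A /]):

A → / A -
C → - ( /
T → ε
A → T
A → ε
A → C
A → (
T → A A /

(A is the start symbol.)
{ [A → . (], [A → . / A -], [A → . C], [A → . T], [A → .], [C → . - ( /], [T → . A A /], [T → .] }

To compute CLOSURE, for each item [A → α.Bβ] where B is a non-terminal, add [B → .γ] for all productions B → γ; repeat for the newly added items until nothing changes.

Start with: [T → . A A /]
  [T → . A A /] has the dot before A: add [A → . / A -], [A → . T], [A → .], [A → . C], [A → . (]
  [A → . T] has the dot before T: add [T → .]
  [A → . C] has the dot before C: add [C → . - ( /]
No further items can be added.

CLOSURE = { [A → . (], [A → . / A -], [A → . C], [A → . T], [A → .], [C → . - ( /], [T → . A A /], [T → .] }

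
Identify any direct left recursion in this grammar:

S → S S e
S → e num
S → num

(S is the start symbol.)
Yes, S is left-recursive

Direct left recursion occurs when N → N α for some non-terminal N (the right-hand side begins with the left-hand side itself).

S → S S e: LEFT RECURSIVE (starts with S)
S → e num: starts with e
S → num: starts with num

The grammar has direct left recursion on: S.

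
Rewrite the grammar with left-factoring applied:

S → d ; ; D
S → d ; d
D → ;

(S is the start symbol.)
Left-factoring transforms A → αβ₁ | αβ₂ into A → αA' and A' → β₁ | β₂
(α is the longest common prefix among the alternatives). Repeat until
no nonterminal has two alternatives with a common prefix.

Round 1: S has alternatives sharing prefix 'd ;'. Introduce S': S → d ; S'
  Add: S' → ; D
  Add: S' → d

No remaining common prefixes — done.

Resulting grammar:
S → d ; S'
S' → ; D
S' → d
D → ;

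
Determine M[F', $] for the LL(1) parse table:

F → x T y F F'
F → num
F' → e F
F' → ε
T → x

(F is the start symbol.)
F' → ε

To find M[F', $], we find productions for F' where $ is in the predict set (PREDICT(N → α) = (FIRST(α) \ {ε}) ∪ (FOLLOW(N) if α ⇒* ε)).

Relevant sets:
  FOLLOW(F') = { $, 'e' }

F' → e F: PREDICT = { 'e' }
F' → ε: PREDICT = { $, 'e' }
  $ is in predict set, so this production goes in M[F', $]

M[F', $] = F' → ε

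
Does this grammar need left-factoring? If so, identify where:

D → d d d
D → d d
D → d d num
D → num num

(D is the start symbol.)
Left-factoring is needed when two productions for the same non-terminal
share a common prefix on the right-hand side.

Productions for D:
  D → d d d
  D → d d
  D → d d num
  D → num num

Found common prefix 'd d' in productions for D

Answer: Yes, D has productions with common prefix 'd d'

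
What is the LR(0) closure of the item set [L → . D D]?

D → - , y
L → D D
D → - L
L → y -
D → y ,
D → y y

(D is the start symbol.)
To compute CLOSURE, for each item [A → α.Bβ] where B is a non-terminal, add [B → .γ] for all productions B → γ; repeat for the newly added items until nothing changes.

Start with: [L → . D D]
  [L → . D D] has the dot before D: add [D → . - , y], [D → . - L], [D → . y ,], [D → . y y]
No further items can be added.

CLOSURE = { [D → . - , y], [D → . - L], [D → . y ,], [D → . y y], [L → . D D] }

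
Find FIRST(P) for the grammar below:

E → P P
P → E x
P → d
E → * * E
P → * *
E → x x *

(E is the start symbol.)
To compute FIRST(P), examine every production with P on the left-hand side, reading each right-hand side left to right until a non-nullable symbol is reached.

FIRST sets of the other non-terminals involved (by the same procedure, iterated to a fixed point):
  FIRST(E) = { '*', 'd', 'x' }

From P → E x:
  - E is a non-terminal: add FIRST(E) \ {ε} = { '*', 'd', 'x' }
    E is not nullable, so stop
From P → d:
  - d is a terminal: add 'd' and stop
From P → * *:
  - '*' is a terminal: add '*' and stop

Collecting: FIRST(P) = { '*', 'd', 'x' }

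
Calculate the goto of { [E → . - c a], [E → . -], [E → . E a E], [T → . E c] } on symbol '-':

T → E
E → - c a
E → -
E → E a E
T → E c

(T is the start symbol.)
GOTO(I, '-') = CLOSURE({ [A → αX.β] : [A → α.Xβ] ∈ I, X = '-' })

Items with dot before '-', with the dot advanced:
  [E → . -] → [E → - .]
  [E → . - c a] → [E → - . c a]
Closure adds nothing (no advanced item has the dot before a non-terminal).

GOTO = { [E → - . c a], [E → - .] }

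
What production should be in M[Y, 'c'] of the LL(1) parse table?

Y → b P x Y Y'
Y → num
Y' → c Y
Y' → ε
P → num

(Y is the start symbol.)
To find M[Y, 'c'], we find productions for Y where 'c' is in the predict set (PREDICT(N → α) = (FIRST(α) \ {ε}) ∪ (FOLLOW(N) if α ⇒* ε)).

Y → b P x Y Y': PREDICT = { 'b' }
Y → num: PREDICT = { 'num' }

M[Y, 'c'] is empty (no production applies)

Answer: Empty (error entry)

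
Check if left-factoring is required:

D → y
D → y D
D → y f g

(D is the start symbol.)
Yes, D has productions with common prefix 'y'

Left-factoring is needed when two productions for the same non-terminal
share a common prefix on the right-hand side.

Productions for D:
  D → y
  D → y D
  D → y f g

Found common prefix 'y' in productions for D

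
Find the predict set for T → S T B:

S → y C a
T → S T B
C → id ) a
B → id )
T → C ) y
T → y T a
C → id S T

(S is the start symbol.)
PREDICT(T → S T B) = (FIRST(RHS) \ {ε}) ∪ (FOLLOW(T) if ε ∈ FIRST(RHS), i.e. RHS ⇒* ε)
FIRST(S) = { 'y' }
FIRST(S T B) = { 'y' }
ε ∉ FIRST(S T B), so FOLLOW(T) is not added.
PREDICT(T → S T B) = { 'y' }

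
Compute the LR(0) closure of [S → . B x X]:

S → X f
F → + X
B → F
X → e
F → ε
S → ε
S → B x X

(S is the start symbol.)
{ [B → . F], [F → . + X], [F → .], [S → . B x X] }

To compute CLOSURE, for each item [A → α.Bβ] where B is a non-terminal, add [B → .γ] for all productions B → γ; repeat for the newly added items until nothing changes.

Start with: [S → . B x X]
  [S → . B x X] has the dot before B: add [B → . F]
  [B → . F] has the dot before F: add [F → . + X], [F → .]
No further items can be added.

CLOSURE = { [B → . F], [F → . + X], [F → .], [S → . B x X] }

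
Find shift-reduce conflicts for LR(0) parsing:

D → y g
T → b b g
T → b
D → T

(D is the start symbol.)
A shift-reduce conflict occurs when an LR(0) state has both:
  - a complete (reduce) item [A → α .] (dot at the end), and
  - a shift item [B → β . c γ] (dot before a terminal).

Augment with D' → D and build the canonical LR(0) collection (I0 = CLOSURE({[D' → . D]}), then GOTO on every symbol after a dot until no new states appear). It has 8 states:
  I0: { [D → . T], [D → . y g], [D' → . D], [T → . b b g], [T → . b] }  — shift
  I1: { [D' → D .] }  — accept
  I2: { [D → T .] }  — reduce
  I3: { [T → b . b g], [T → b .] }  — shift, reduce
  I4: { [D → y . g] }  — shift
  I5: { [D → y g .] }  — reduce
  I6: { [T → b b . g] }  — shift
  I7: { [T → b b g .] }  — reduce

I3 contains reduce item [T → b .] and shift item [T → b . b g] — shift-reduce conflict.

Answer: Yes — I3: [T → b .] vs [T → b . b g]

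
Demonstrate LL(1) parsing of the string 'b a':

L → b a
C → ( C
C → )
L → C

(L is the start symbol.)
LL(1) parsing maintains a stack (initially the start symbol over $) and the input. At each step: if the stack top is a terminal, match it against the current input token; if it is a non-terminal N, replace it with the RHS of M[N, lookahead] (the unique production whose predict set contains the lookahead).

Stack is shown with the top on the left.

Stack  Input  Action
--------------------
L $    b a $  output L → b a
b a $  b a $  match 'b'
a $    a $    match 'a'
$      $      accept

The string is accepted.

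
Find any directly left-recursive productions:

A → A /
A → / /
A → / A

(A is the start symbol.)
A → A /: LEFT RECURSIVE (starts with A)
A → / /: starts with '/'
A → / A: starts with '/'

The grammar has direct left recursion on: A.

Answer: Yes, A is left-recursive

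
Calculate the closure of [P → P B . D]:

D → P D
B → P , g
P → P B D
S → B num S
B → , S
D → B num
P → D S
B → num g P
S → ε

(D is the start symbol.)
{ [B → . , S], [B → . P , g], [B → . num g P], [D → . B num], [D → . P D], [P → . D S], [P → . P B D], [P → P B . D] }

To compute CLOSURE, for each item [A → α.Bβ] where B is a non-terminal, add [B → .γ] for all productions B → γ; repeat for the newly added items until nothing changes.

Start with: [P → P B . D]
  [P → P B . D] has the dot before D: add [D → . P D], [D → . B num]
  [D → . P D] has the dot before P: add [P → . P B D], [P → . D S]
  [D → . B num] has the dot before B: add [B → . P , g], [B → . , S], [B → . num g P]
No further items can be added.

CLOSURE = { [B → . , S], [B → . P , g], [B → . num g P], [D → . B num], [D → . P D], [P → . D S], [P → . P B D], [P → P B . D] }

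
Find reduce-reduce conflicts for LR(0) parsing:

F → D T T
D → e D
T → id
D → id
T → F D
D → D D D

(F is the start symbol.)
Yes — I11: [D → id .] vs [T → id .]

Augment with F' → F and build the canonical LR(0) collection (I0 = CLOSURE({[F' → . F]}), then GOTO on every symbol after a dot until no new states appear). It has 15 states:
  I0: { [D → . D D D], [D → . e D], [D → . id], [F → . D T T], [F' → . F] }  — shift
  I1: { [D → . D D D], [D → . e D], [D → . id], [D → D . D D], [F → . D T T], [F → D . T T], [T → . F D], [T → . id] }  — shift
  I2: { [F' → F .] }  — accept
  I3: { [D → . D D D], [D → . e D], [D → . id], [D → e . D] }  — shift
  I4: { [D → id .] }  — reduce
  I5: { [D → . D D D], [D → . e D], [D → . id], [D → D . D D], [D → e D .] }  — shift, reduce
  I6: { [D → . D D D], [D → . e D], [D → . id], [D → D . D D], [D → D D . D] }  — shift
  I7: { [D → . D D D], [D → . e D], [D → . id], [D → D . D D], [D → D D . D], [D → D D D .] }  — shift, reduce
  I8: { [D → . D D D], [D → . e D], [D → . id], [D → D . D D], [D → D D . D], [F → . D T T], [F → D . T T], [T → . F D], [T → . id] }  — shift
  I9: { [D → . D D D], [D → . e D], [D → . id], [T → F . D] }  — shift
  I10: { [D → . D D D], [D → . e D], [D → . id], [F → . D T T], [F → D T . T], [T → . F D], [T → . id] }  — shift
  I11: { [D → id .], [T → id .] }  — 2 reduces
  I12: { [F → D T T .] }  — reduce
  I13: { [D → . D D D], [D → . e D], [D → . id], [D → D . D D], [T → F D .] }  — shift, reduce
  I14: { [D → . D D D], [D → . e D], [D → . id], [D → D . D D], [D → D D . D], [D → D D D .], [F → . D T T], [F → D . T T], [T → . F D], [T → . id] }  — shift, reduce

I11 contains complete items [D → id .], [T → id .] — reduce-reduce conflict.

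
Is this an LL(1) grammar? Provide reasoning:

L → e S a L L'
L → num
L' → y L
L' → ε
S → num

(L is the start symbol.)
A grammar is LL(1) if for each non-terminal N with multiple productions, the predict sets of those productions are pairwise disjoint, where PREDICT(N → α) = (FIRST(α) \ {ε}) ∪ (FOLLOW(N) if α ⇒* ε).

Relevant sets:
  FOLLOW(L') = { $, 'y' }

For L:
  PREDICT(L → e S a L L') = { 'e' }
  PREDICT(L → num) = { 'num' }
For L':
  PREDICT(L' → y L) = { 'y' }
  PREDICT(L' → ε) = { $, 'y' }
S has a single production, so nothing to check there.

Conflict found: Predict set conflict for L': { 'y' }
The grammar is NOT LL(1).

Answer: No. Predict set conflict for L': { 'y' }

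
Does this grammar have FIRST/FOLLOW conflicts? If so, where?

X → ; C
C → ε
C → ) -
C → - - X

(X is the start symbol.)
A FIRST/FOLLOW conflict occurs when a non-terminal N has a nullable alternative N → β (β ⇒* ε) and another alternative N → α with FIRST(α) ∩ FOLLOW(N) ≠ ∅: on such a lookahead the parser cannot decide between expanding α and letting N vanish via β.

Nullable non-terminals: C.

C: nullable alternative(s) C → ε; FOLLOW(C) = { $ }
  C → ε: FIRST \ {ε} = { } — this is the only nullable alternative, skip
  C → ) -: FIRST \ {ε} = { ')' } — disjoint from FOLLOW(C)
  C → - - X: FIRST \ {ε} = { '-' } — disjoint from FOLLOW(C)

X has no nullable alternative, so no FIRST/FOLLOW check is needed there.

No FIRST/FOLLOW conflicts found.

Answer: No FIRST/FOLLOW conflicts.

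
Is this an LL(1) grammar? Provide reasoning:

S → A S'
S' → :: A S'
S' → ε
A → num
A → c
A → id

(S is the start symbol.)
A grammar is LL(1) if for each non-terminal N with multiple productions, the predict sets of those productions are pairwise disjoint, where PREDICT(N → α) = (FIRST(α) \ {ε}) ∪ (FOLLOW(N) if α ⇒* ε).

Relevant sets:
  FOLLOW(S') = { $ }

For S':
  PREDICT(S' → :: A S') = { '::' }
  PREDICT(S' → ε) = { $ }
For A:
  PREDICT(A → num) = { 'num' }
  PREDICT(A → c) = { 'c' }
  PREDICT(A → id) = { 'id' }
S has a single production, so nothing to check there.

All predict sets are disjoint. The grammar IS LL(1).

Answer: Yes, the grammar is LL(1).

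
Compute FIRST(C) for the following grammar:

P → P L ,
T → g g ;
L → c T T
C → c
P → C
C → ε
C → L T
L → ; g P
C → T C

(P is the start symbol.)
{ ';', 'c', 'g', ε }

To compute FIRST(C), examine every production with C on the left-hand side, reading each right-hand side left to right until a non-nullable symbol is reached.

FIRST sets of the other non-terminals involved (by the same procedure, iterated to a fixed point):
  FIRST(L) = { ';', 'c' }
  FIRST(T) = { 'g' }

From C → c:
  - c is a terminal: add 'c' and stop
From C → ε:
  - ε-production, so ε ∈ FIRST(C)
From C → L T:
  - L is a non-terminal: add FIRST(L) \ {ε} = { ';', 'c' }
    L is not nullable, so stop
From C → T C:
  - T is a non-terminal: add FIRST(T) \ {ε} = { 'g' }
    T is not nullable, so stop

Collecting: FIRST(C) = { ';', 'c', 'g', ε }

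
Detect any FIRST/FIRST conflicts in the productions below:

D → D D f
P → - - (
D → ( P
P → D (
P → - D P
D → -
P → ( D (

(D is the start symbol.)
Yes. D → D D f / D → '(' P on { '(' }; D → D D f / D → '-' on { '-' }; P → '-' '-' '(' / P → D '(' on { '-' }; P → '-' '-' '(' / P → '-' D P on { '-' }; P → D '(' / P → '-' D P on { '-' }; P → D '(' / P → '(' D '(' on { '(' }

A FIRST/FIRST conflict occurs when two productions N → α and N → β for the same non-terminal have FIRST(α) ∩ FIRST(β) ≠ ∅ (with ε ∈ FIRST of a nullable right-hand side, so two nullable alternatives also conflict).

FIRST sets of the non-terminals at (or reachable through a nullable prefix from) the front of some alternative:
  FIRST(D) = { '(', '-' }

Productions for D:
  D → D D f: FIRST = { '(', '-' }
  D → ( P: FIRST = { '(' }
  D → -: FIRST = { '-' }
Productions for P:
  P → - - (: FIRST = { '-' }
  P → D (: FIRST = { '(', '-' }
  P → - D P: FIRST = { '-' }
  P → ( D (: FIRST = { '(' }

Conflict for D: D → D D f and D → ( P
  Overlap: { '(' }
Conflict for D: D → D D f and D → -
  Overlap: { '-' }
Conflict for P: P → - - ( and P → D (
  Overlap: { '-' }
Conflict for P: P → - - ( and P → - D P
  Overlap: { '-' }
Conflict for P: P → D ( and P → - D P
  Overlap: { '-' }
Conflict for P: P → D ( and P → ( D (
  Overlap: { '(' }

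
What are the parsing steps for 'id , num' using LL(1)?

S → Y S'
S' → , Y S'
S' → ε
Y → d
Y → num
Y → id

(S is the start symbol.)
LL(1) parsing maintains a stack (initially the start symbol over $) and the input. At each step: if the stack top is a terminal, match it against the current input token; if it is a non-terminal N, replace it with the RHS of M[N, lookahead] (the unique production whose predict set contains the lookahead).

Stack is shown with the top on the left.

Stack     Input       Action
----------------------------
S $       id , num $  output S → Y S'
Y S' $    id , num $  output Y → id
id S' $   id , num $  match 'id'
S' $      , num $     output S' → , Y S'
, Y S' $  , num $     match ','
Y S' $    num $       output Y → num
num S' $  num $       match 'num'
S' $      $           output S' → ε
$         $           accept

The string is accepted.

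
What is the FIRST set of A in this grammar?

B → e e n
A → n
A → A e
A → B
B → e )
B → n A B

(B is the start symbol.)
{ 'e', 'n' }

To compute FIRST(A), examine every production with A on the left-hand side, reading each right-hand side left to right until a non-nullable symbol is reached.

FIRST sets of the other non-terminals involved (by the same procedure, iterated to a fixed point):
  FIRST(B) = { 'e', 'n' }

From A → n:
  - n is a terminal: add 'n' and stop
From A → A e:
  - A is the symbol being defined: contributes nothing new
    A is not nullable, so stop
From A → B:
  - B is a non-terminal: add FIRST(B) \ {ε} = { 'e', 'n' }
    B is not nullable, so stop

Collecting: FIRST(A) = { 'e', 'n' }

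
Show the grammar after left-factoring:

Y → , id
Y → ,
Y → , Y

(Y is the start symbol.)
Left-factoring transforms A → αβ₁ | αβ₂ into A → αA' and A' → β₁ | β₂
(α is the longest common prefix among the alternatives). Repeat until
no nonterminal has two alternatives with a common prefix.

Round 1: Y has alternatives sharing prefix ','. Introduce Y': Y → , Y'
  Add: Y' → id
  Add: Y' → ε
  Add: Y' → Y

No remaining common prefixes — done.

Resulting grammar:
Y → , Y'
Y' → id
Y' → ε
Y' → Y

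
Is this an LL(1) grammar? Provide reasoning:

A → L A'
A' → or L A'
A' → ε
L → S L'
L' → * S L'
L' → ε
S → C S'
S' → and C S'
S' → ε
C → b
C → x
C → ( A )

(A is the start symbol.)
Yes, the grammar is LL(1).

Relevant sets:
  FOLLOW(A') = { $, ')' }
  FOLLOW(L') = { $, ')', 'or' }
  FOLLOW(S') = { $, ')', '*', 'or' }

For A':
  PREDICT(A' → or L A') = { 'or' }
  PREDICT(A' → ε) = { $, ')' }
For L':
  PREDICT(L' → '*' S L') = { '*' }
  PREDICT(L' → ε) = { $, ')', 'or' }
For S':
  PREDICT(S' → and C S') = { 'and' }
  PREDICT(S' → ε) = { $, ')', '*', 'or' }
For C:
  PREDICT(C → b) = { 'b' }
  PREDICT(C → x) = { 'x' }
  PREDICT(C → '(' A ')') = { '(' }
A, L, S have a single production, so nothing to check there.

All predict sets are disjoint. The grammar IS LL(1).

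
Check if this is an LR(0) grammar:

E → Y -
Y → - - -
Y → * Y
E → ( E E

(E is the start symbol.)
Yes, the grammar is LR(0)

A grammar is LR(0) if no state in the canonical LR(0) collection has:
  - both a shift item (dot before a terminal) and a complete item (shift-reduce conflict), or
  - two or more complete items (reduce-reduce conflict; the accept item [E' → E .] counts as a complete item here).

Augment with E' → E and build the canonical LR(0) collection (I0 = CLOSURE({[E' → . E]}), then GOTO on every symbol after a dot until no new states appear). It has 12 states:
  I0: { [E → . ( E E], [E → . Y -], [E' → . E], [Y → . * Y], [Y → . - - -] }  — shift
  I1: { [E → ( . E E], [E → . ( E E], [E → . Y -], [Y → . * Y], [Y → . - - -] }  — shift
  I2: { [Y → * . Y], [Y → . * Y], [Y → . - - -] }  — shift
  I3: { [Y → - . - -] }  — shift
  I4: { [E' → E .] }  — accept
  I5: { [E → Y . -] }  — shift
  I6: { [E → Y - .] }  — reduce
  I7: { [Y → - - . -] }  — shift
  I8: { [Y → - - - .] }  — reduce
  I9: { [Y → * Y .] }  — reduce
  I10: { [E → ( E . E], [E → . ( E E], [E → . Y -], [Y → . * Y], [Y → . - - -] }  — shift
  I11: { [E → ( E E .] }  — reduce

Every state is either a pure shift/goto state or contains exactly one complete item and nothing to shift — no conflicts. The grammar is LR(0).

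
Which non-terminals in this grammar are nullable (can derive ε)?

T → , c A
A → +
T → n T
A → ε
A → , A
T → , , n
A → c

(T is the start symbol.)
A non-terminal is nullable if it can derive ε (the empty string): either it has an ε-production, or it has a production whose right-hand side consists entirely of nullable non-terminals.

ε-productions: A → ε
So A is immediately nullable.
No further non-terminal can be added: every production for the remaining non-terminals contains a terminal or a non-nullable non-terminal.
Nullable = { 'A' }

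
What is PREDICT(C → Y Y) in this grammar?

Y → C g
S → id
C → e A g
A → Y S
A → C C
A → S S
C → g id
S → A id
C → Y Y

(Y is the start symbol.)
PREDICT(C → Y Y) = (FIRST(RHS) \ {ε}) ∪ (FOLLOW(C) if ε ∈ FIRST(RHS), i.e. RHS ⇒* ε)
FIRST(Y) = { 'e', 'g' }
FIRST(Y Y) = { 'e', 'g' }
ε ∉ FIRST(Y Y), so FOLLOW(C) is not added.
PREDICT(C → Y Y) = { 'e', 'g' }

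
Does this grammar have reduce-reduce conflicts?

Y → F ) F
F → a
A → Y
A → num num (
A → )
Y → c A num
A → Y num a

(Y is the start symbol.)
A reduce-reduce conflict occurs when an LR(0) state has two complete items [A → α .] and [B → β .] — both call for a reduction, and with no lookahead the parser cannot choose between them.

Augment with Y' → Y and build the canonical LR(0) collection (I0 = CLOSURE({[Y' → . Y]}), then GOTO on every symbol after a dot until no new states appear). It has 16 states:
  I0: { [F → . a], [Y → . F ) F], [Y → . c A num], [Y' → . Y] }  — shift
  I1: { [Y → F . ) F] }  — shift
  I2: { [Y' → Y .] }  — accept
  I3: { [F → a .] }  — reduce
  I4: { [A → . )], [A → . Y num a], [A → . Y], [A → . num num (], [F → . a], [Y → . F ) F], [Y → . c A num], [Y → c . A num] }  — shift
  I5: { [A → ) .] }  — reduce
  I6: { [Y → c A . num] }  — shift
  I7: { [A → Y . num a], [A → Y .] }  — shift, reduce
  I8: { [A → num . num (] }  — shift
  I9: { [A → num num . (] }  — shift
  I10: { [A → num num ( .] }  — reduce
  I11: { [A → Y num . a] }  — shift
  I12: { [A → Y num a .] }  — reduce
  I13: { [Y → c A num .] }  — reduce
  I14: { [F → . a], [Y → F ) . F] }  — shift
  I15: { [Y → F ) F .] }  — reduce

No state contains more than one complete item.

Answer: No reduce-reduce conflicts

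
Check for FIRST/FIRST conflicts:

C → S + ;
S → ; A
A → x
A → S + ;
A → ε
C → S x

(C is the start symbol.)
A FIRST/FIRST conflict occurs when two productions N → α and N → β for the same non-terminal have FIRST(α) ∩ FIRST(β) ≠ ∅ (with ε ∈ FIRST of a nullable right-hand side, so two nullable alternatives also conflict).

FIRST sets of the non-terminals at (or reachable through a nullable prefix from) the front of some alternative:
  FIRST(S) = { ';' }

Productions for C:
  C → S + ;: FIRST = { ';' }
  C → S x: FIRST = { ';' }
Productions for A:
  A → x: FIRST = { 'x' }
  A → S + ;: FIRST = { ';' }
  A → ε: FIRST = { ε }
S has only one production, so no FIRST/FIRST conflict is possible there.

Conflict for C: C → S + ; and C → S x
  Overlap: { ';' }

Answer: Yes. C → S '+' ';' / C → S x on { ';' }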